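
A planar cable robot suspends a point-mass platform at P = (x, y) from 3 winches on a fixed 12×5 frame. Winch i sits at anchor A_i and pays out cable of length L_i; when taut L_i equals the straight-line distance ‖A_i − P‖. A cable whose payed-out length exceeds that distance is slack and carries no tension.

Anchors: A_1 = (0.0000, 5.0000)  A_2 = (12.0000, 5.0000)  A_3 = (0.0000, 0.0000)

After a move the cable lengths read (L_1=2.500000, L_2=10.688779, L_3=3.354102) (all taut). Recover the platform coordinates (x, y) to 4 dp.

(1.5000, 3.0000)

circle eqns → linear via eq_j − eq_1; set q_j = A_j·A_j − L_j²
q_1 = 0.0000+25.0000−6.2500 = 18.7500
-24.0000·x + 0.0000·y = q_1−q_2 = -36.0000
0.0000·x + 10.0000·y = q_1−q_3 = 30.0000
solve first two rows → x=1.5000, y=3.0000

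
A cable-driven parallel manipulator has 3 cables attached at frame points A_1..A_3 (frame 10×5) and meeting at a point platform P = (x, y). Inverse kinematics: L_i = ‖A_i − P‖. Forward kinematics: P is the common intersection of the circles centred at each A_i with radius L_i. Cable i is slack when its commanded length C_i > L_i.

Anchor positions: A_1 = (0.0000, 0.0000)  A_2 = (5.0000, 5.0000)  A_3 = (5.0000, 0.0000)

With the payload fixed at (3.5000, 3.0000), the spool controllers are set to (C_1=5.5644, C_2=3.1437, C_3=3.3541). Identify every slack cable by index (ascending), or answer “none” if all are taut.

cable 1: √((-3.5000)²+(-3.0000)²)=4.6098, C_1=5.5644: slack
cable 2: √((1.5000)²+(2.0000)²)=2.5000, C_2=3.1437: slack
cable 3: √((1.5000)²+(-3.0000)²)=3.3541, C_3=3.3541: taut

1, 2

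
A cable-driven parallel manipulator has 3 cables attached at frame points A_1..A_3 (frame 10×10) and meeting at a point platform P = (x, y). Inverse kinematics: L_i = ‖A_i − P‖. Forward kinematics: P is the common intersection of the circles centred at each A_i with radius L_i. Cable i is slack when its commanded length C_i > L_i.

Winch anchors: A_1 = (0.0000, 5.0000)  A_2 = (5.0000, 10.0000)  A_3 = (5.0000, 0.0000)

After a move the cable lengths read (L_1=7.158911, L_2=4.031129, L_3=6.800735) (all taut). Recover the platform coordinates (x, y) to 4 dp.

(7.0000, 6.5000)

each cable: (A_i−P)·(A_i−P) = L_i²; let c_i = ‖A_i‖²−L_i²
c_1 = 0.0000+25.0000−51.2500 = -26.2500
row 1: -10.0000x − 10.0000y = -135.0000  (c_2=108.7500)
row 2: -10.0000x + 10.0000y = -5.0000  (c_3=-21.2500)
Cramer on rows 1–2 → x = 7.0000, y = 6.5000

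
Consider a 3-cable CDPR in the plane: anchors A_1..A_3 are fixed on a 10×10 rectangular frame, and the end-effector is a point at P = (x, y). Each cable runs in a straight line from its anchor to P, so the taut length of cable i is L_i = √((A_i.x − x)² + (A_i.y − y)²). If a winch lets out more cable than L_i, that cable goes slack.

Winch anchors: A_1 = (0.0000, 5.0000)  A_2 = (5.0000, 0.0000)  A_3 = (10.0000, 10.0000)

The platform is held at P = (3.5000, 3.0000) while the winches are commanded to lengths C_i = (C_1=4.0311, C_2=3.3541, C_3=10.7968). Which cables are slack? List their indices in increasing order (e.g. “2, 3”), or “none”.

3

cable 1: √((-3.5000)²+(2.0000)²)=4.0311, C_1=4.0311: taut
cable 2: √((1.5000)²+(-3.0000)²)=3.3541, C_2=3.3541: taut
cable 3: √((6.5000)²+(7.0000)²)=9.5525, C_3=10.7968: slack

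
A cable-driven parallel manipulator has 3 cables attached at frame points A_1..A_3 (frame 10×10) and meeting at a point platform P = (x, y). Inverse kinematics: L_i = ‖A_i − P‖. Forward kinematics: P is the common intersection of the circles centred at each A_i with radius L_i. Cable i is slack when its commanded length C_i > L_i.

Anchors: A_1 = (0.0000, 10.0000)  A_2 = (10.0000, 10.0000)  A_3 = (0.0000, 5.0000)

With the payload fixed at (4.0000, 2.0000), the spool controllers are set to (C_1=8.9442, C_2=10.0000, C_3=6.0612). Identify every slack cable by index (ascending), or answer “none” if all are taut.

i=1: geometric 8.9443 vs commanded 8.9442 ⇒ taut
i=2: geometric 10.0000 vs commanded 10.0000 ⇒ taut
i=3: geometric 5.0000 vs commanded 6.0612 ⇒ slack

3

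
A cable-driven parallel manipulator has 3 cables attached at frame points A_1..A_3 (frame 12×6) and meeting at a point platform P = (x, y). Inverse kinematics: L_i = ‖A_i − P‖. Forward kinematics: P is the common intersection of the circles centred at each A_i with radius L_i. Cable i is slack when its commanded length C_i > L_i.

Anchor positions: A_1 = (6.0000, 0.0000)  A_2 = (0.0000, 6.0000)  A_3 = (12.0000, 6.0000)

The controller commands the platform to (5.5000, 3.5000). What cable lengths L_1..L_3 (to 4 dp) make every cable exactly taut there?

(3.5355, 6.0415, 6.9642)

L_1 = √((6.0000−5.5000)² + (0.0000−3.5000)²) = 3.5355
L_2 = √((0.0000−5.5000)² + (6.0000−3.5000)²) = 6.0415
L_3 = √((12.0000−5.5000)² + (6.0000−3.5000)²) = 6.9642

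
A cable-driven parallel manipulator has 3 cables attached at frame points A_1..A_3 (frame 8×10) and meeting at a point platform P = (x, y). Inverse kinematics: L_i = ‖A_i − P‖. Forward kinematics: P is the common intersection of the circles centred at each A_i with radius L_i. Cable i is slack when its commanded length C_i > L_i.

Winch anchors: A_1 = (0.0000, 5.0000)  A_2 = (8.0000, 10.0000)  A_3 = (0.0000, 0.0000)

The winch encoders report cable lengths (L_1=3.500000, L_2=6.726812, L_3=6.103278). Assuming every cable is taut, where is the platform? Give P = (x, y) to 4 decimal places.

each cable: (A_i−P)·(A_i−P) = L_i²; let c_i = ‖A_i‖²−L_i²
c_1 = 0.0000+25.0000−12.2500 = 12.7500
row 1: -16.0000x − 10.0000y = -106.0000  (c_2=118.7500)
row 2: 0.0000x + 10.0000y = 50.0000  (c_3=-37.2500)
Cramer on rows 1–2 → x = 3.5000, y = 5.0000

(3.5000, 5.0000)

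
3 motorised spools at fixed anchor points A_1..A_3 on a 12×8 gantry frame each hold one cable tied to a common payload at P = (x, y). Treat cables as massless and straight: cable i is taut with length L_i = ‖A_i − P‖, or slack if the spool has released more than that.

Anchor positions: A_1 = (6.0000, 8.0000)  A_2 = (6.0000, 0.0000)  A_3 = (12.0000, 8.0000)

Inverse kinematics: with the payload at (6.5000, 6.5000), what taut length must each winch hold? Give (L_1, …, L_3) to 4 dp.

L_1: Δ = A_1−P = (-0.5000, 1.5000) → ‖Δ‖ = √2.5000 = 1.5811
L_2: Δ = A_2−P = (-0.5000, -6.5000) → ‖Δ‖ = √42.5000 = 6.5192
L_3: Δ = A_3−P = (5.5000, 1.5000) → ‖Δ‖ = √32.5000 = 5.7009

(1.5811, 6.5192, 5.7009)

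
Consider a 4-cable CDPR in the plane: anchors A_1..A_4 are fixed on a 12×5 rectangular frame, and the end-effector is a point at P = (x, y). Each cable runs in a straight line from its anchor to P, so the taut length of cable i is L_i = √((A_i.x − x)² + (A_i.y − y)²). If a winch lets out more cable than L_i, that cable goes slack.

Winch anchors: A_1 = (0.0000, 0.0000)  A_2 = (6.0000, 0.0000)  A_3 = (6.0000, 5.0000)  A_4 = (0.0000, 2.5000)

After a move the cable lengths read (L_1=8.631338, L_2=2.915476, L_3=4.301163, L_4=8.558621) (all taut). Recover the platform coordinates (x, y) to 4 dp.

each cable: (A_i−P)·(A_i−P) = L_i²; let k_i = ‖A_i‖²−L_i²
k_1 = 0.0000+0.0000−74.5000 = -74.5000
row 1: -12.0000x + 0.0000y = -102.0000  (k_2=27.5000)
row 2: -12.0000x − 10.0000y = -117.0000  (k_3=42.5000)
row 3: 0.0000x − 5.0000y = -7.5000  (k_4=-67.0000)
Cramer on rows 1–2 → x = 8.5000, y = 1.5000
check cable 4: ‖A_4−P‖² = 73.2500 ≈ L_4² = 73.2500 ✓

(8.5000, 1.5000)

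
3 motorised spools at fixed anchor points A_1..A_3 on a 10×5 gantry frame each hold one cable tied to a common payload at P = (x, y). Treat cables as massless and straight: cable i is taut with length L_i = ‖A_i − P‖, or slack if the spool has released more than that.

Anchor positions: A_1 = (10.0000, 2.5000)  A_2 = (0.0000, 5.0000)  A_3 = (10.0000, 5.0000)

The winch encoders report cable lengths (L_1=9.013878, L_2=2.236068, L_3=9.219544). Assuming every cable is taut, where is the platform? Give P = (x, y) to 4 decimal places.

(1.0000, 3.0000)

circle eqns → linear via eq_j − eq_1; set c_j = A_j·A_j − L_j²
c_1 = 100.0000+6.2500−81.2500 = 25.0000
20.0000·x − 5.0000·y = c_1−c_2 = 5.0000
0.0000·x − 5.0000·y = c_1−c_3 = -15.0000
solve first two rows → x=1.0000, y=3.0000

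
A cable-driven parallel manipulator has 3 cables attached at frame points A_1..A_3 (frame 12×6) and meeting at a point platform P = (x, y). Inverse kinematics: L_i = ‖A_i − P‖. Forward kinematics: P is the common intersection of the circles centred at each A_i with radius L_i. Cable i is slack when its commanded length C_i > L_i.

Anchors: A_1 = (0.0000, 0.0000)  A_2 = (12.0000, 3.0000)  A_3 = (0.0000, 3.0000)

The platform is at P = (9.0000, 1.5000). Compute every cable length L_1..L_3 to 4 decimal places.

cable 1: Δx=-9.0000, Δy=-1.5000; L_1 = √(Δx²+Δy²) = 9.1241
cable 2: Δx=3.0000, Δy=1.5000; L_2 = √(Δx²+Δy²) = 3.3541
cable 3: Δx=-9.0000, Δy=1.5000; L_3 = √(Δx²+Δy²) = 9.1241

(9.1241, 3.3541, 9.1241)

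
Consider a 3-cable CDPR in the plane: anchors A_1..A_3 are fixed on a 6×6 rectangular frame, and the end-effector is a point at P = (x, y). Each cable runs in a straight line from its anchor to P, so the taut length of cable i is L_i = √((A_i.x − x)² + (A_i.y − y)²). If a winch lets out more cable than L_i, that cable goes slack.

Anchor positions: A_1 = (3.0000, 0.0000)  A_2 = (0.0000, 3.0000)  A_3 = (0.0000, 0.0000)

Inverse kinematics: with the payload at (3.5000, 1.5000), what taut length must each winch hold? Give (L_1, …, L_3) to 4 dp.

(1.5811, 3.8079, 3.8079)

cable 1: Δx=-0.5000, Δy=-1.5000; L_1 = √(Δx²+Δy²) = 1.5811
cable 2: Δx=-3.5000, Δy=1.5000; L_2 = √(Δx²+Δy²) = 3.8079
cable 3: Δx=-3.5000, Δy=-1.5000; L_3 = √(Δx²+Δy²) = 3.8079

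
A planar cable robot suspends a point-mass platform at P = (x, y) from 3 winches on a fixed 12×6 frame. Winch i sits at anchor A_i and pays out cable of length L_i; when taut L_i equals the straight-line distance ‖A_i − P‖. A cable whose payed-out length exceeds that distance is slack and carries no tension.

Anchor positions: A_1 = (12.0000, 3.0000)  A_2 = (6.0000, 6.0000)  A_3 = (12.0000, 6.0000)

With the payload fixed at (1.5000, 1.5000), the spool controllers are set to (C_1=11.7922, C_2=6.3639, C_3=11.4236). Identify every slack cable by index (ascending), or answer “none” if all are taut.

1

cable 1: L_1 = ‖A_1−P‖ = 10.6066;  C_1 = 11.7922 → slack
cable 2: L_2 = ‖A_2−P‖ = 6.3640;  C_2 = 6.3639 → taut
cable 3: L_3 = ‖A_3−P‖ = 11.4237;  C_3 = 11.4236 → taut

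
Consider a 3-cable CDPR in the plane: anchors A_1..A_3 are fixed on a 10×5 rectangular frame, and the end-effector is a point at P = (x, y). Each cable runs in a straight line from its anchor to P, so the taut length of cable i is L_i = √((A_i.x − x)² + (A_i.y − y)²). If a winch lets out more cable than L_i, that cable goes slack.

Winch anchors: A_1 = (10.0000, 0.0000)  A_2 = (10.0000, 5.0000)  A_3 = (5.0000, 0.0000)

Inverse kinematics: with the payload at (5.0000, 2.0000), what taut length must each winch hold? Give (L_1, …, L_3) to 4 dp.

(5.3852, 5.8310, 2.0000)

L_1 = √((10.0000−5.0000)² + (0.0000−2.0000)²) = 5.3852
L_2 = √((10.0000−5.0000)² + (5.0000−2.0000)²) = 5.8310
L_3 = √((5.0000−5.0000)² + (0.0000−2.0000)²) = 2.0000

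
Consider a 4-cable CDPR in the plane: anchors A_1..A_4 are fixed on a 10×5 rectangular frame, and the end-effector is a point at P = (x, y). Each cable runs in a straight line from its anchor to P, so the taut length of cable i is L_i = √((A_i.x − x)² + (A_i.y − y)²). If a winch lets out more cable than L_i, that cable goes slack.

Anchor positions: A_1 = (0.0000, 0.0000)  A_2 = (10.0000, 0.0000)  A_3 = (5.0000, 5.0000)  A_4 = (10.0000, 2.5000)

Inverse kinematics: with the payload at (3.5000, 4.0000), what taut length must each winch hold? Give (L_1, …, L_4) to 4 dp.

(5.3151, 7.6322, 1.8028, 6.6708)

L_1: Δ = A_1−P = (-3.5000, -4.0000) → ‖Δ‖ = √28.2500 = 5.3151
L_2: Δ = A_2−P = (6.5000, -4.0000) → ‖Δ‖ = √58.2500 = 7.6322
L_3: Δ = A_3−P = (1.5000, 1.0000) → ‖Δ‖ = √3.2500 = 1.8028
L_4: Δ = A_4−P = (6.5000, -1.5000) → ‖Δ‖ = √44.5000 = 6.6708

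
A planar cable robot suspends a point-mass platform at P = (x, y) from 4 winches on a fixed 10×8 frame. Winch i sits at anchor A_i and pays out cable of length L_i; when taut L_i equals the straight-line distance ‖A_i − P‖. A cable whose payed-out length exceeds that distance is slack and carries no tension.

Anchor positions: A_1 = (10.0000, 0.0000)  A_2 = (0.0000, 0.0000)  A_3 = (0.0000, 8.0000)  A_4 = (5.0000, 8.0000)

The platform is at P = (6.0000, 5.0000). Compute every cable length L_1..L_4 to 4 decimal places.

L_1 = √((10.0000−6.0000)² + (0.0000−5.0000)²) = 6.4031
L_2 = √((0.0000−6.0000)² + (0.0000−5.0000)²) = 7.8102
L_3 = √((0.0000−6.0000)² + (8.0000−5.0000)²) = 6.7082
L_4 = √((5.0000−6.0000)² + (8.0000−5.0000)²) = 3.1623

(6.4031, 7.8102, 6.7082, 3.1623)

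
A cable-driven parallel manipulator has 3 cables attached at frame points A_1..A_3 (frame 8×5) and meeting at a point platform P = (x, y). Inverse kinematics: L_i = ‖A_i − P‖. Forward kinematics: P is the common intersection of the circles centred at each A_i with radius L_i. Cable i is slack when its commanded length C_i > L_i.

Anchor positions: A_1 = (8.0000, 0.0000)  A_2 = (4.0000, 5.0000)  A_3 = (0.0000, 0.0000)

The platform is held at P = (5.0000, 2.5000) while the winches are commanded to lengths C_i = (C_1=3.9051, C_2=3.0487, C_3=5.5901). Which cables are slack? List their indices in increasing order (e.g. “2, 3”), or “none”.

2

cable 1: L_1 = ‖A_1−P‖ = 3.9051;  C_1 = 3.9051 → taut
cable 2: L_2 = ‖A_2−P‖ = 2.6926;  C_2 = 3.0487 → slack
cable 3: L_3 = ‖A_3−P‖ = 5.5902;  C_3 = 5.5901 → taut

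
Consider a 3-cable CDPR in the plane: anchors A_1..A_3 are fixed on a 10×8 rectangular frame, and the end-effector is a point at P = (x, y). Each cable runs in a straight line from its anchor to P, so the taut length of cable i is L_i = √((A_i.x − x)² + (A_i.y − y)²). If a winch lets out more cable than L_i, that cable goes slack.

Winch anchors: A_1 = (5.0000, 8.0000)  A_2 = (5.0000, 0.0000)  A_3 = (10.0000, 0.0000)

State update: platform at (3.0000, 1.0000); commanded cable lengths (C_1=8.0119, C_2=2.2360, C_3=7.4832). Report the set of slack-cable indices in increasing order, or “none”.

1, 3

cable 1: √((2.0000)²+(7.0000)²)=7.2801, C_1=8.0119: slack
cable 2: √((2.0000)²+(-1.0000)²)=2.2361, C_2=2.2360: taut
cable 3: √((7.0000)²+(-1.0000)²)=7.0711, C_3=7.4832: slack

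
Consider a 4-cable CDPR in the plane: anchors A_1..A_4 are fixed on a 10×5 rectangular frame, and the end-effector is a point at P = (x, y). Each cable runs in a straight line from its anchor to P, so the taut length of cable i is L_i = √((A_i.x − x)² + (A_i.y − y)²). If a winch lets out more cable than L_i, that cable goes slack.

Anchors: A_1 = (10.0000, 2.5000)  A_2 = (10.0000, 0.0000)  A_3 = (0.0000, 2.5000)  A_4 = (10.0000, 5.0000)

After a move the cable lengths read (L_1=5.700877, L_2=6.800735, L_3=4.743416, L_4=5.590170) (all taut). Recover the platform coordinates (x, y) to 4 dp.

(4.5000, 4.0000)

expand ‖A_i−P‖²=L_i² and subtract eq 1 (q_i ≔ ‖A_i‖²−L_i²)
q_1 = 100.0000+6.2500−32.5000 = 73.7500
eq1−eq2 → [0.0000  5.0000]·P = 20.0000
eq1−eq3 → [20.0000  0.0000]·P = 90.0000
eq1−eq4 → [0.0000  -5.0000]·P = -20.0000
2×2 solve → P = (4.5000, 4.0000)
check cable 4: ‖A_4−P‖² = 31.2500 ≈ L_4² = 31.2500 ✓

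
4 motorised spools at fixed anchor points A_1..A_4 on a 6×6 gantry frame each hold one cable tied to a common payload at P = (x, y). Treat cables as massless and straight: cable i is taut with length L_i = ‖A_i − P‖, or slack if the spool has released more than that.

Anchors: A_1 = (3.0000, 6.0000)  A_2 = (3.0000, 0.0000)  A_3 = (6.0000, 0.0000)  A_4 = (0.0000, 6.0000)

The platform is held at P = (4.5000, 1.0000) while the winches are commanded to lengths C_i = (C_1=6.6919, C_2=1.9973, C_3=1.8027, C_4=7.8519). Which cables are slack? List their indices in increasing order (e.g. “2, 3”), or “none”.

1, 2, 4

i=1: geometric 5.2202 vs commanded 6.6919 ⇒ slack
i=2: geometric 1.8028 vs commanded 1.9973 ⇒ slack
i=3: geometric 1.8028 vs commanded 1.8027 ⇒ taut
i=4: geometric 6.7268 vs commanded 7.8519 ⇒ slack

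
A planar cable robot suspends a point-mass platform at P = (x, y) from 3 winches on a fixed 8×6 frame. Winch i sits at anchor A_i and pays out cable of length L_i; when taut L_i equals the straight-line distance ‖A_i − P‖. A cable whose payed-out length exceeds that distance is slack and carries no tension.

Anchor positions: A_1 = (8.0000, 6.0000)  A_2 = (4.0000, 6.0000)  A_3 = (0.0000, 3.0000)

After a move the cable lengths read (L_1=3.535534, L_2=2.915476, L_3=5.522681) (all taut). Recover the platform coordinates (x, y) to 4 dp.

circle eqns → linear via eq_j − eq_1; set q_j = A_j·A_j − L_j²
q_1 = 64.0000+36.0000−12.5000 = 87.5000
8.0000·x + 0.0000·y = q_1−q_2 = 44.0000
16.0000·x + 6.0000·y = q_1−q_3 = 109.0000
solve first two rows → x=5.5000, y=3.5000

(5.5000, 3.5000)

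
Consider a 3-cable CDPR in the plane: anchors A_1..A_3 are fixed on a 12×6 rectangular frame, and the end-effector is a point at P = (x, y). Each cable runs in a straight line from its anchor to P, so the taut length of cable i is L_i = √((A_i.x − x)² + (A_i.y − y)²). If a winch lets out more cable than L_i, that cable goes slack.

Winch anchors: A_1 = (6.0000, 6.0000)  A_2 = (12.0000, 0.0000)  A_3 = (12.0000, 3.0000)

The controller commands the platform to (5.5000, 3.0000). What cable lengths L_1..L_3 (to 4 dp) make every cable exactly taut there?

(3.0414, 7.1589, 6.5000)

L_1 = √((6.0000−5.5000)² + (6.0000−3.0000)²) = 3.0414
L_2 = √((12.0000−5.5000)² + (0.0000−3.0000)²) = 7.1589
L_3 = √((12.0000−5.5000)² + (3.0000−3.0000)²) = 6.5000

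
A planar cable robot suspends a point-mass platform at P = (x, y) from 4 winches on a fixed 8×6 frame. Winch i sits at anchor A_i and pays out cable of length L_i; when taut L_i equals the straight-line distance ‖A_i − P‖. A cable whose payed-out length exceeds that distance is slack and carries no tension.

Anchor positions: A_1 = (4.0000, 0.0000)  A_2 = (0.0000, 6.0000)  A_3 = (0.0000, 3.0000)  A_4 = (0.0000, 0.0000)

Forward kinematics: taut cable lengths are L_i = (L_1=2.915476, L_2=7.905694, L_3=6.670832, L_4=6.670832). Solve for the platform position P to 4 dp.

(6.5000, 1.5000)

circle eqns → linear via eq_j − eq_1; set q_j = A_j·A_j − L_j²
q_1 = 16.0000+0.0000−8.5000 = 7.5000
8.0000·x − 12.0000·y = q_1−q_2 = 34.0000
8.0000·x − 6.0000·y = q_1−q_3 = 43.0000
8.0000·x + 0.0000·y = q_1−q_4 = 52.0000
solve first two rows → x=6.5000, y=1.5000
check cable 4: ‖A_4−P‖² = 44.5000 ≈ L_4² = 44.5000 ✓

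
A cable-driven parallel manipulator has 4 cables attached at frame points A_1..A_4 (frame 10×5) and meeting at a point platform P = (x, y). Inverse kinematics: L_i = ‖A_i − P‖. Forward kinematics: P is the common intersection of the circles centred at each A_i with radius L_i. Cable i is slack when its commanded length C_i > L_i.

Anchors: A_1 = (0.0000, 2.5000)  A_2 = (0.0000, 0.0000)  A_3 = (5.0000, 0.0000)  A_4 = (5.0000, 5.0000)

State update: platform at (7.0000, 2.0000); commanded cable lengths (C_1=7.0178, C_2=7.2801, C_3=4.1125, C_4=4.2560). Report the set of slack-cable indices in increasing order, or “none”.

3, 4

cable 1: √((-7.0000)²+(0.5000)²)=7.0178, C_1=7.0178: taut
cable 2: √((-7.0000)²+(-2.0000)²)=7.2801, C_2=7.2801: taut
cable 3: √((-2.0000)²+(-2.0000)²)=2.8284, C_3=4.1125: slack
cable 4: √((-2.0000)²+(3.0000)²)=3.6056, C_4=4.2560: slack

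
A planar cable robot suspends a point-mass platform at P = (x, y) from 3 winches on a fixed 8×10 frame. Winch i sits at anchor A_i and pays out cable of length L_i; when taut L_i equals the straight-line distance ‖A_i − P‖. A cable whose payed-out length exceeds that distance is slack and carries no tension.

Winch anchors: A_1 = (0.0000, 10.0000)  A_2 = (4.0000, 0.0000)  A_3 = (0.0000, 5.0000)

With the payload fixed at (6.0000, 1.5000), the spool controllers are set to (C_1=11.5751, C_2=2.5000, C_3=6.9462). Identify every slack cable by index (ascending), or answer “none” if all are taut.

i=1: geometric 10.4043 vs commanded 11.5751 ⇒ slack
i=2: geometric 2.5000 vs commanded 2.5000 ⇒ taut
i=3: geometric 6.9462 vs commanded 6.9462 ⇒ taut

1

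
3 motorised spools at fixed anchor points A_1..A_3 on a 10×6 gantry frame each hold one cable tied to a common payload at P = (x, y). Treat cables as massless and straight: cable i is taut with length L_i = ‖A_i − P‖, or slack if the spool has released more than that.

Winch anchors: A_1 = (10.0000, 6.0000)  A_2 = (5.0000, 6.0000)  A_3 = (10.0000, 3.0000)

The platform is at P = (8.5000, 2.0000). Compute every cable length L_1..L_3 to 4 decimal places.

(4.2720, 5.3151, 1.8028)

L_1: Δ = A_1−P = (1.5000, 4.0000) → ‖Δ‖ = √18.2500 = 4.2720
L_2: Δ = A_2−P = (-3.5000, 4.0000) → ‖Δ‖ = √28.2500 = 5.3151
L_3: Δ = A_3−P = (1.5000, 1.0000) → ‖Δ‖ = √3.2500 = 1.8028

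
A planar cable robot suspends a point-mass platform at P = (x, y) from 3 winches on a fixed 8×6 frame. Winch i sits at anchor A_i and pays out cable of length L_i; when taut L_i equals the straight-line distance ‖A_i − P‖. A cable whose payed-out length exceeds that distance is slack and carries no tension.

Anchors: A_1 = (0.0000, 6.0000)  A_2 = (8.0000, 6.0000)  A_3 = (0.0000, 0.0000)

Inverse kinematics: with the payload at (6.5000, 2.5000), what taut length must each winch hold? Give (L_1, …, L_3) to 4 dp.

L_1 = √((0.0000−6.5000)² + (6.0000−2.5000)²) = 7.3824
L_2 = √((8.0000−6.5000)² + (6.0000−2.5000)²) = 3.8079
L_3 = √((0.0000−6.5000)² + (0.0000−2.5000)²) = 6.9642

(7.3824, 3.8079, 6.9642)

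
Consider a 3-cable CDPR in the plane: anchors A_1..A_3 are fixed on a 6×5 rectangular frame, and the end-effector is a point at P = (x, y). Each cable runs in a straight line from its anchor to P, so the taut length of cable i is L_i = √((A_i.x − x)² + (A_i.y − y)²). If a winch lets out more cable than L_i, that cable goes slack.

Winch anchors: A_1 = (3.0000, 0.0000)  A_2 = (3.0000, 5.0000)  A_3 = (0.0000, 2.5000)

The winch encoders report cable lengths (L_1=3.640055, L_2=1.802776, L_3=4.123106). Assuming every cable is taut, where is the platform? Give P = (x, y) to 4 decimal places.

(4.0000, 3.5000)

each cable: (A_i−P)·(A_i−P) = L_i²; let q_i = ‖A_i‖²−L_i²
q_1 = 9.0000+0.0000−13.2500 = -4.2500
row 1: 0.0000x − 10.0000y = -35.0000  (q_2=30.7500)
row 2: 6.0000x − 5.0000y = 6.5000  (q_3=-10.7500)
Cramer on rows 1–2 → x = 4.0000, y = 3.5000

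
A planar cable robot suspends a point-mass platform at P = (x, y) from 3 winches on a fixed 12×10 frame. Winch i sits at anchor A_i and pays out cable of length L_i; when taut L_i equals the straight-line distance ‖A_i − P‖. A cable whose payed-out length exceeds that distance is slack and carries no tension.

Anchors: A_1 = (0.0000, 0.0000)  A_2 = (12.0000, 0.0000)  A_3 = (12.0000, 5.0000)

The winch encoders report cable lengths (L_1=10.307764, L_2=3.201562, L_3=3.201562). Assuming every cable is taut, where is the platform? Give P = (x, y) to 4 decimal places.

(10.0000, 2.5000)

expand ‖A_i−P‖²=L_i² and subtract eq 1 (q_i ≔ ‖A_i‖²−L_i²)
q_1 = 0.0000+0.0000−106.2500 = -106.2500
eq1−eq2 → [-24.0000  0.0000]·P = -240.0000
eq1−eq3 → [-24.0000  -10.0000]·P = -265.0000
2×2 solve → P = (10.0000, 2.5000)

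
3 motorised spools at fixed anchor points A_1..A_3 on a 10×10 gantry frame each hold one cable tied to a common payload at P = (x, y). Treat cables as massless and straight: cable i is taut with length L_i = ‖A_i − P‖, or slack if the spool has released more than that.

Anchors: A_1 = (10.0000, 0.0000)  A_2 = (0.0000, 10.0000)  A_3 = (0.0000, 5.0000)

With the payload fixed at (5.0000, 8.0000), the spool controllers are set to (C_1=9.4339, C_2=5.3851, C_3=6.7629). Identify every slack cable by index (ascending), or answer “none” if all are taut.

cable 1: √((5.0000)²+(-8.0000)²)=9.4340, C_1=9.4339: taut
cable 2: √((-5.0000)²+(2.0000)²)=5.3852, C_2=5.3851: taut
cable 3: √((-5.0000)²+(-3.0000)²)=5.8310, C_3=6.7629: slack

3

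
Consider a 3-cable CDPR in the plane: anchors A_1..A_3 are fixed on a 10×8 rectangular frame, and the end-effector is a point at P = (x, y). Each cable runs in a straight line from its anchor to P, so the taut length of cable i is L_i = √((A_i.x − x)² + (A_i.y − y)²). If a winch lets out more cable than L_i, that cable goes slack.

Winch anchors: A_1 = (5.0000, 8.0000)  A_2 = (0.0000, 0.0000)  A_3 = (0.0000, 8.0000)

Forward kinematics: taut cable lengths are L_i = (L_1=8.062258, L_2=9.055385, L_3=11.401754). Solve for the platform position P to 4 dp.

(9.0000, 1.0000)

circle eqns → linear via eq_j − eq_1; set k_j = A_j·A_j − L_j²
k_1 = 25.0000+64.0000−65.0000 = 24.0000
10.0000·x + 16.0000·y = k_1−k_2 = 106.0000
10.0000·x + 0.0000·y = k_1−k_3 = 90.0000
solve first two rows → x=9.0000, y=1.0000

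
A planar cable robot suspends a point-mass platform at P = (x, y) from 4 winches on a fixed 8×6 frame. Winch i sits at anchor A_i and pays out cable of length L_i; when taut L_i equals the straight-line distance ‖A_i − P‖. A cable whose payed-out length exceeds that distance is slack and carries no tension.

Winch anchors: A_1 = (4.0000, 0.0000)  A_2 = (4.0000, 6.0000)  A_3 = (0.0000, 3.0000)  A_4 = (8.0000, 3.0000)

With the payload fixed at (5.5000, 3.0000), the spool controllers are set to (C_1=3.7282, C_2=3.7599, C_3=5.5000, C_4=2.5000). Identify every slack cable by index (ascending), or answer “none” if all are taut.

1, 2

cable 1: √((-1.5000)²+(-3.0000)²)=3.3541, C_1=3.7282: slack
cable 2: √((-1.5000)²+(3.0000)²)=3.3541, C_2=3.7599: slack
cable 3: √((-5.5000)²+(0.0000)²)=5.5000, C_3=5.5000: taut
cable 4: √((2.5000)²+(0.0000)²)=2.5000, C_4=2.5000: taut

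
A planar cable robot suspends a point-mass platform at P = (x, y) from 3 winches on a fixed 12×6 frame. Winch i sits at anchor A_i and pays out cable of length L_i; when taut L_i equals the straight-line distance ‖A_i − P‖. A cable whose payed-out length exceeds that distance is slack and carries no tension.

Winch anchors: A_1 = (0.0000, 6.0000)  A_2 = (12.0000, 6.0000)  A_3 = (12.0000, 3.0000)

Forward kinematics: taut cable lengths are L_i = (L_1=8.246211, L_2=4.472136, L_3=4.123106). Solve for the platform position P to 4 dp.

circle eqns → linear via eq_j − eq_1; set q_j = A_j·A_j − L_j²
q_1 = 0.0000+36.0000−68.0000 = -32.0000
-24.0000·x + 0.0000·y = q_1−q_2 = -192.0000
-24.0000·x + 6.0000·y = q_1−q_3 = -168.0000
solve first two rows → x=8.0000, y=4.0000

(8.0000, 4.0000)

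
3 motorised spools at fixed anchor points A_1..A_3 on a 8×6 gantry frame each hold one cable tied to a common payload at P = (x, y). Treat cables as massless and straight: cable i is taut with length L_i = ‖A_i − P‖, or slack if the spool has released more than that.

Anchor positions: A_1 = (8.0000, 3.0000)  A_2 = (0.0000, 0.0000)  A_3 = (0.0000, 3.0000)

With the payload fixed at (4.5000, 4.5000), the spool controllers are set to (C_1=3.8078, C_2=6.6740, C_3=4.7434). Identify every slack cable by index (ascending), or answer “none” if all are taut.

i=1: geometric 3.8079 vs commanded 3.8078 ⇒ taut
i=2: geometric 6.3640 vs commanded 6.6740 ⇒ slack
i=3: geometric 4.7434 vs commanded 4.7434 ⇒ taut

2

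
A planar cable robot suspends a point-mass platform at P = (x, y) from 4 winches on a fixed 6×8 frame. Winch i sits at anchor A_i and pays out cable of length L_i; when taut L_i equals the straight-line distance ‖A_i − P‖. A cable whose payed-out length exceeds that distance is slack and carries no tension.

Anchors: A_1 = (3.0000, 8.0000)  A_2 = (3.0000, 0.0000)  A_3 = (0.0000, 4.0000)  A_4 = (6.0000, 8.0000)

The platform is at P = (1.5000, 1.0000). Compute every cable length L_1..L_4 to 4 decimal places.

L_1: Δ = A_1−P = (1.5000, 7.0000) → ‖Δ‖ = √51.2500 = 7.1589
L_2: Δ = A_2−P = (1.5000, -1.0000) → ‖Δ‖ = √3.2500 = 1.8028
L_3: Δ = A_3−P = (-1.5000, 3.0000) → ‖Δ‖ = √11.2500 = 3.3541
L_4: Δ = A_4−P = (4.5000, 7.0000) → ‖Δ‖ = √69.2500 = 8.3217

(7.1589, 1.8028, 3.3541, 8.3217)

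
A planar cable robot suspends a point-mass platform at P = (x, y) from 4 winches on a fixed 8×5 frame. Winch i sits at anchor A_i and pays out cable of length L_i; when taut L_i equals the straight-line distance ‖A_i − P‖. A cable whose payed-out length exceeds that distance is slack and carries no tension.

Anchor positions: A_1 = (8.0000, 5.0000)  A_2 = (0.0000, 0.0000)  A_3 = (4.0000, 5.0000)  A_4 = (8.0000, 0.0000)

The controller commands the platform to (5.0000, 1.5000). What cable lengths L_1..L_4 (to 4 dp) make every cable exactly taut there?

(4.6098, 5.2202, 3.6401, 3.3541)

L_1 = √((8.0000−5.0000)² + (5.0000−1.5000)²) = 4.6098
L_2 = √((0.0000−5.0000)² + (0.0000−1.5000)²) = 5.2202
L_3 = √((4.0000−5.0000)² + (5.0000−1.5000)²) = 3.6401
L_4 = √((8.0000−5.0000)² + (0.0000−1.5000)²) = 3.3541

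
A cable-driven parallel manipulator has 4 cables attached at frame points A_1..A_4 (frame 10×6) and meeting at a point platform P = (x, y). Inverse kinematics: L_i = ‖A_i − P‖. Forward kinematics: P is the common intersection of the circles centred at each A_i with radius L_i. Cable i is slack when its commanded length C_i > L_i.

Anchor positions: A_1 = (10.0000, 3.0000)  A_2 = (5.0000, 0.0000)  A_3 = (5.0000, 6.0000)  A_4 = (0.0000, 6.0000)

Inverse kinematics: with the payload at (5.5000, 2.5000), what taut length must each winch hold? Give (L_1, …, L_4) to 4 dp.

L_1 = √((10.0000−5.5000)² + (3.0000−2.5000)²) = 4.5277
L_2 = √((5.0000−5.5000)² + (0.0000−2.5000)²) = 2.5495
L_3 = √((5.0000−5.5000)² + (6.0000−2.5000)²) = 3.5355
L_4 = √((0.0000−5.5000)² + (6.0000−2.5000)²) = 6.5192

(4.5277, 2.5495, 3.5355, 6.5192)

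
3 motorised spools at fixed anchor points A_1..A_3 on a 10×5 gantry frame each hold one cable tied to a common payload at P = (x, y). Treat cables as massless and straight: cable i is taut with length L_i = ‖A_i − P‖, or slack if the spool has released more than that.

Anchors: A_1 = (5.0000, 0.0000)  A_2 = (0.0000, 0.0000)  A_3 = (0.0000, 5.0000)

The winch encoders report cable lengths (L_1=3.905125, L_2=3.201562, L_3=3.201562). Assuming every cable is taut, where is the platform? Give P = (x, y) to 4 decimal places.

(2.0000, 2.5000)

expand ‖A_i−P‖²=L_i² and subtract eq 1 (k_i ≔ ‖A_i‖²−L_i²)
k_1 = 25.0000+0.0000−15.2500 = 9.7500
eq1−eq2 → [10.0000  0.0000]·P = 20.0000
eq1−eq3 → [10.0000  -10.0000]·P = -5.0000
2×2 solve → P = (2.0000, 2.5000)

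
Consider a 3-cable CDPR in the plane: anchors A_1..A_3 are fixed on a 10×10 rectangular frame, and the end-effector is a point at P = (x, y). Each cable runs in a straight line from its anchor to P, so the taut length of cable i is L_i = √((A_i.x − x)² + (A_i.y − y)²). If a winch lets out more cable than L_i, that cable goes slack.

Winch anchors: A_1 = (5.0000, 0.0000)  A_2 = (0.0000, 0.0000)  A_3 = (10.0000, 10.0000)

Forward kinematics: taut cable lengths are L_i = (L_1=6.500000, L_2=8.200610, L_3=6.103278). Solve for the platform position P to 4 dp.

each cable: (A_i−P)·(A_i−P) = L_i²; let c_i = ‖A_i‖²−L_i²
c_1 = 25.0000+0.0000−42.2500 = -17.2500
row 1: 10.0000x + 0.0000y = 50.0000  (c_2=-67.2500)
row 2: -10.0000x − 20.0000y = -180.0000  (c_3=162.7500)
Cramer on rows 1–2 → x = 5.0000, y = 6.5000

(5.0000, 6.5000)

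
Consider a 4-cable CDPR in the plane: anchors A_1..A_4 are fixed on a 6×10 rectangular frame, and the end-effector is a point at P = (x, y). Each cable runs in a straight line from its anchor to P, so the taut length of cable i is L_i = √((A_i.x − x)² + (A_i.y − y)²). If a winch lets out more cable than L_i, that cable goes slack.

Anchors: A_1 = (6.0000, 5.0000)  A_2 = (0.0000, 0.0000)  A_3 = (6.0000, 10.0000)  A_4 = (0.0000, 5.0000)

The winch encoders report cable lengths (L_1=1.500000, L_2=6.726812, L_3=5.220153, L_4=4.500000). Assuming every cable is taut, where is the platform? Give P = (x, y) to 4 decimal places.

(4.5000, 5.0000)

expand ‖A_i−P‖²=L_i² and subtract eq 1 (c_i ≔ ‖A_i‖²−L_i²)
c_1 = 36.0000+25.0000−2.2500 = 58.7500
eq1−eq2 → [12.0000  10.0000]·P = 104.0000
eq1−eq3 → [0.0000  -10.0000]·P = -50.0000
eq1−eq4 → [12.0000  0.0000]·P = 54.0000
2×2 solve → P = (4.5000, 5.0000)
check cable 4: ‖A_4−P‖² = 20.2500 ≈ L_4² = 20.2500 ✓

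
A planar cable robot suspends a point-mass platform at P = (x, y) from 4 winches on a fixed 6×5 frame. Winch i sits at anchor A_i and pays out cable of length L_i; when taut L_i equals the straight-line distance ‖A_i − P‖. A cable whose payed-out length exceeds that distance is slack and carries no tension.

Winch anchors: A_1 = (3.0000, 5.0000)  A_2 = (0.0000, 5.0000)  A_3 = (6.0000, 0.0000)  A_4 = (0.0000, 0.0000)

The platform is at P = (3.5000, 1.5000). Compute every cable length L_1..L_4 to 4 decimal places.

(3.5355, 4.9497, 2.9155, 3.8079)

cable 1: Δx=-0.5000, Δy=3.5000; L_1 = √(Δx²+Δy²) = 3.5355
cable 2: Δx=-3.5000, Δy=3.5000; L_2 = √(Δx²+Δy²) = 4.9497
cable 3: Δx=2.5000, Δy=-1.5000; L_3 = √(Δx²+Δy²) = 2.9155
cable 4: Δx=-3.5000, Δy=-1.5000; L_4 = √(Δx²+Δy²) = 3.8079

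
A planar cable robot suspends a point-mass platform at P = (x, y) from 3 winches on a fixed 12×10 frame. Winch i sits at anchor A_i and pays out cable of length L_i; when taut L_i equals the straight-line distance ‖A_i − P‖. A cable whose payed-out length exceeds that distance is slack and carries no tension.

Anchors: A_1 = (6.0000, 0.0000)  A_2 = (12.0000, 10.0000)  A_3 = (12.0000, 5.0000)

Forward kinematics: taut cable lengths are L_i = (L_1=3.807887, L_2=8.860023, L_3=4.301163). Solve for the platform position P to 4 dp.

(9.5000, 1.5000)

expand ‖A_i−P‖²=L_i² and subtract eq 1 (c_i ≔ ‖A_i‖²−L_i²)
c_1 = 36.0000+0.0000−14.5000 = 21.5000
eq1−eq2 → [-12.0000  -20.0000]·P = -144.0000
eq1−eq3 → [-12.0000  -10.0000]·P = -129.0000
2×2 solve → P = (9.5000, 1.5000)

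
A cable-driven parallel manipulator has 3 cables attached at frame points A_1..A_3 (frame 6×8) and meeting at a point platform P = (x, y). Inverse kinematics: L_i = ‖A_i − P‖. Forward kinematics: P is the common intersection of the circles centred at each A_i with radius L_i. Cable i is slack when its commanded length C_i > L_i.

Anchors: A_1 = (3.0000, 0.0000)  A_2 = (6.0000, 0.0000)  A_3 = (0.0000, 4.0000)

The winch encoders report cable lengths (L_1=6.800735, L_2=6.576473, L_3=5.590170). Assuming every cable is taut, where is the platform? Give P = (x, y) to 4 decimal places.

expand ‖A_i−P‖²=L_i² and subtract eq 1 (c_i ≔ ‖A_i‖²−L_i²)
c_1 = 9.0000+0.0000−46.2500 = -37.2500
eq1−eq2 → [-6.0000  0.0000]·P = -30.0000
eq1−eq3 → [6.0000  -8.0000]·P = -22.0000
2×2 solve → P = (5.0000, 6.5000)

(5.0000, 6.5000)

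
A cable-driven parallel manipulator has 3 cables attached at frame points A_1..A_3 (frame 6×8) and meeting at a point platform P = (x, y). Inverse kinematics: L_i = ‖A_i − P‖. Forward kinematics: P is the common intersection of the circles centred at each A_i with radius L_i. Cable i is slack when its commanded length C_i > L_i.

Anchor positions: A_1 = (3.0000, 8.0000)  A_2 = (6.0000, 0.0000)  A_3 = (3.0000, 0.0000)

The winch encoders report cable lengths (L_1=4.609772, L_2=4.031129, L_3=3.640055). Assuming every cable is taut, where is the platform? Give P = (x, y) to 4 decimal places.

(4.0000, 3.5000)

expand ‖A_i−P‖²=L_i² and subtract eq 1 (c_i ≔ ‖A_i‖²−L_i²)
c_1 = 9.0000+64.0000−21.2500 = 51.7500
eq1−eq2 → [-6.0000  16.0000]·P = 32.0000
eq1−eq3 → [0.0000  16.0000]·P = 56.0000
2×2 solve → P = (4.0000, 3.5000)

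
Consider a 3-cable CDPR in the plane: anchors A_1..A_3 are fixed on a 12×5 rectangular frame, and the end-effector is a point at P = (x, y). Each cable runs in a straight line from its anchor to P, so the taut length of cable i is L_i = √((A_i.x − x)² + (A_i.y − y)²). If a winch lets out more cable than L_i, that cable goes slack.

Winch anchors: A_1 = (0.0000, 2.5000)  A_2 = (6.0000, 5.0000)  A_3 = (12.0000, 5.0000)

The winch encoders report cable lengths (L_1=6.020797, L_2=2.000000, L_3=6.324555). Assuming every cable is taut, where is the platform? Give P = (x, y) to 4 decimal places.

(6.0000, 3.0000)

each cable: (A_i−P)·(A_i−P) = L_i²; let c_i = ‖A_i‖²−L_i²
c_1 = 0.0000+6.2500−36.2500 = -30.0000
row 1: -12.0000x − 5.0000y = -87.0000  (c_2=57.0000)
row 2: -24.0000x − 5.0000y = -159.0000  (c_3=129.0000)
Cramer on rows 1–2 → x = 6.0000, y = 3.0000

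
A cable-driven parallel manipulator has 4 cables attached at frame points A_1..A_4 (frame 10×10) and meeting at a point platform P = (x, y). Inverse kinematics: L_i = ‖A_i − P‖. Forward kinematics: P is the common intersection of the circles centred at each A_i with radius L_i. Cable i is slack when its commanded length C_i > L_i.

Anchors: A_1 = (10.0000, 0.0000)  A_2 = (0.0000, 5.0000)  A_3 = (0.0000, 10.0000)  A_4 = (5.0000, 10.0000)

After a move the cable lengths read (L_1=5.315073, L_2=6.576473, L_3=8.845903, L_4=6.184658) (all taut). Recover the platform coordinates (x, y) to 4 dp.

each cable: (A_i−P)·(A_i−P) = L_i²; let q_i = ‖A_i‖²−L_i²
q_1 = 100.0000+0.0000−28.2500 = 71.7500
row 1: 20.0000x − 10.0000y = 90.0000  (q_2=-18.2500)
row 2: 20.0000x − 20.0000y = 50.0000  (q_3=21.7500)
row 3: 10.0000x − 20.0000y = -15.0000  (q_4=86.7500)
Cramer on rows 1–2 → x = 6.5000, y = 4.0000
check cable 4: ‖A_4−P‖² = 38.2500 ≈ L_4² = 38.2500 ✓

(6.5000, 4.0000)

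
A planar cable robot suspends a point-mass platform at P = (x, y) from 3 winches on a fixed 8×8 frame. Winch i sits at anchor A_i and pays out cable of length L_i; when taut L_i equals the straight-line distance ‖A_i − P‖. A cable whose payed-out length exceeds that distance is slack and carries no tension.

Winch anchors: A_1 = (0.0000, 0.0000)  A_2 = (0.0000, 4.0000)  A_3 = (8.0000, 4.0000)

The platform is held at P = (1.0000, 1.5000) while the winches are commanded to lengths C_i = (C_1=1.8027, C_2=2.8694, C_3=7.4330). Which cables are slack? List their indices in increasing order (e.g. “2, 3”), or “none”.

2

cable 1: L_1 = ‖A_1−P‖ = 1.8028;  C_1 = 1.8027 → taut
cable 2: L_2 = ‖A_2−P‖ = 2.6926;  C_2 = 2.8694 → slack
cable 3: L_3 = ‖A_3−P‖ = 7.4330;  C_3 = 7.4330 → taut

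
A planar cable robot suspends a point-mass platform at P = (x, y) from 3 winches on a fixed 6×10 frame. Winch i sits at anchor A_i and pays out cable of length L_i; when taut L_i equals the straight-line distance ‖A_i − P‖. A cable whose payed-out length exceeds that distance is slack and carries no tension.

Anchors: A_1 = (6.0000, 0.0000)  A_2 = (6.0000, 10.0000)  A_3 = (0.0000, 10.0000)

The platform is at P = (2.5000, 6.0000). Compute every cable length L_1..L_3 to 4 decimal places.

L_1: Δ = A_1−P = (3.5000, -6.0000) → ‖Δ‖ = √48.2500 = 6.9462
L_2: Δ = A_2−P = (3.5000, 4.0000) → ‖Δ‖ = √28.2500 = 5.3151
L_3: Δ = A_3−P = (-2.5000, 4.0000) → ‖Δ‖ = √22.2500 = 4.7170

(6.9462, 5.3151, 4.7170)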